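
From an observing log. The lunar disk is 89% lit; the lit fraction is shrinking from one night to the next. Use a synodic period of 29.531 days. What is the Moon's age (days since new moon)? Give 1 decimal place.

cos θ = 1 − 2f = -0.780, giving a principal value of 141.3°.
Waning ⇒ past full, so θ = 360° − 141.3° = 218.7°.
Age = 29.531 × 218.7°/360° ≈ 17.94 days.

17.9 days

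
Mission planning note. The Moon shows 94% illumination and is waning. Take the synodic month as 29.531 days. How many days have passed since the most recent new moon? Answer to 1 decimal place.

cos θ = 1 − 2f = -0.880, giving a principal value of 151.6°.
Since the Moon is past full (waning), take the reflex angle: θ = 360° − 151.6° = 208.4°.
That fraction of the synodic month is 208.4/360 × 29.531 d ≈ 17.09 d.

17.1 days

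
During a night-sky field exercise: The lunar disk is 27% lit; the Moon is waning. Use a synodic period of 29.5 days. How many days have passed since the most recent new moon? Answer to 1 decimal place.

cos θ = 1 − 2f = 0.460, giving a principal value of 62.6°.
Waning ⇒ past full, so θ = 360° − 62.6° = 297.4°.
Age = 29.5 × 297.4°/360° ≈ 24.37 days.

24.4 days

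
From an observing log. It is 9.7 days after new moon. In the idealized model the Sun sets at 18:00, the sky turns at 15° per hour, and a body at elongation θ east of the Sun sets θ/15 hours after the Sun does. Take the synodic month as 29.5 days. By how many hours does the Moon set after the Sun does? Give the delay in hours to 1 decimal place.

Elongation θ = 360° × 9.7/29.5 ≈ 118.4°.
At 15° of sky rotation per hour, 118.4° corresponds to a 7.89 h lag.
So the Moon sets 7.89 h after the Sun.

7.9 h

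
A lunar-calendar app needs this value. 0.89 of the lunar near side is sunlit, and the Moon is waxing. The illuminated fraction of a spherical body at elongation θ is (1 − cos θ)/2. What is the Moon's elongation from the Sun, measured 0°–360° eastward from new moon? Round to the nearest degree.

cos θ = 1 − 2f = -0.780, giving a principal value of 141.3°.
Before full moon the principal value applies: θ = 141.3°.

141°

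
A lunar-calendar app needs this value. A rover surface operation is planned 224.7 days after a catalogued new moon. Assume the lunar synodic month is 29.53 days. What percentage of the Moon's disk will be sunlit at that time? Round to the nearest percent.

89%

Reduce mod P: 224.7 − 7×29.53 = 17.99 d into the current lunation.
The Moon has covered 17.99/29.53 of its cycle, so θ ≈ 360° × 17.99/29.53 = 219.3°.
With cos θ = (-0.774), the lit fraction is (1 − (-0.774))/2 ≈ 0.887, so 89%.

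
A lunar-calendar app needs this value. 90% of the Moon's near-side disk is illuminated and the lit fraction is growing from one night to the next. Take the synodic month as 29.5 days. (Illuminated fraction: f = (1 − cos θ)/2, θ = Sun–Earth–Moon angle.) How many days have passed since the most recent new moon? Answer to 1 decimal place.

cos θ = 1 − 2f = -0.800, giving a principal value of 143.1°.
Before full moon the principal value applies: θ = 143.1°.
Age = 29.5 × 143.1°/360° ≈ 11.73 days.

11.7 days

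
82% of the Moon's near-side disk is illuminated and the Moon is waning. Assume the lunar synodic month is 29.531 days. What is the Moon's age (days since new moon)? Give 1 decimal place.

Invert f = (1 − cos θ)/2 to get cos θ = 1 − 2(0.82) = -0.640, hence θ₀ = arccos -0.640 = 129.8°.
Waning ⇒ past full, so θ = 360° − 129.8° = 230.2°.
Age = 29.531 × 230.2°/360° ≈ 18.88 days.

18.9 days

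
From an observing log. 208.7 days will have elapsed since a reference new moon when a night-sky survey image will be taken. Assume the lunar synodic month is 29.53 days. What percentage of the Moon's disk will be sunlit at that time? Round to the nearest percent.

208.7 d spans 7 complete synodic months (7 × 29.53 = 206.71 d) plus 1.99 d.
The Moon has covered 1.99/29.53 of its cycle, so θ ≈ 360° × 1.99/29.53 = 24.3°.
cos 24.3° = 0.912, so f = (1 − 0.912)/2 = 0.044, so 4%.

4%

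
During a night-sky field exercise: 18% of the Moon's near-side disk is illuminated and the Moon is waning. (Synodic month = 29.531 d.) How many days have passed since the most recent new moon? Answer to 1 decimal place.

cos θ = 1 − 2f = 0.640, giving a principal value of 50.2°.
Since the Moon is past full (waning), take the reflex angle: θ = 360° − 50.2° = 309.8°.
Age = 29.531 × 309.8°/360° ≈ 25.41 days.

25.4 days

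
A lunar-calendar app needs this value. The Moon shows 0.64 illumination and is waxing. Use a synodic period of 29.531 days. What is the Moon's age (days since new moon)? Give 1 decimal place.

8.7 days

Invert f = (1 − cos θ)/2 to get cos θ = 1 − 2(0.64) = -0.280, hence θ₀ = arccos -0.280 = 106.3°.
Before full moon the principal value applies: θ = 106.3°.
That fraction of the synodic month is 106.3/360 × 29.531 d ≈ 8.72 d.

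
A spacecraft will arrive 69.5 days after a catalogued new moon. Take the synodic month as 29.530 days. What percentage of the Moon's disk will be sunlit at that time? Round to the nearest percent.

80%

69.5/29.530 = 2.354 lunations, so 2 complete cycles and 10.44 d into the next.
The Moon has covered 10.44/29.530 of its cycle, so θ ≈ 360° × 10.44/29.530 = 127.3°.
cos 127.3° = (-0.606), so f = (1 − (-0.606))/2 = 0.803, so 80%.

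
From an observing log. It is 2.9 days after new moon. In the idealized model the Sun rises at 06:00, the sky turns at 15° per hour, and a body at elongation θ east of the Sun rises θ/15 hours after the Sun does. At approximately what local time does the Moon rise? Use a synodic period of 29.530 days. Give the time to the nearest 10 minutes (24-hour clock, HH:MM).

08:20

The Moon has covered 2.9/29.530 of its cycle, so θ ≈ 360° × 2.9/29.530 = 35.4°.
At 15° of sky rotation per hour, 35.4° corresponds to a 2.36 h lag.
06:00 + 2.357 h ≈ 08:21 → 08:20 to the nearest ten minutes.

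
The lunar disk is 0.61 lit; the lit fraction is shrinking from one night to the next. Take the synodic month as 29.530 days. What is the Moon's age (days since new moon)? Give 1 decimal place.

21.1 days

cos θ = 1 − 2f = -0.220, giving a principal value of 102.7°.
Since the Moon is past full (waning), take the reflex angle: θ = 360° − 102.7° = 257.3°.
At 360°/29.530 d per day, 257.3° corresponds to 21.11 days.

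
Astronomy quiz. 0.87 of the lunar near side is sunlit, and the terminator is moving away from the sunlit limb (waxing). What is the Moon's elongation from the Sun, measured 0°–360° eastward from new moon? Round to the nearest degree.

cos θ = 1 − 2f = -0.740, giving a principal value of 137.7°.
Waxing ⇒ before full, so θ = 137.7°.

138°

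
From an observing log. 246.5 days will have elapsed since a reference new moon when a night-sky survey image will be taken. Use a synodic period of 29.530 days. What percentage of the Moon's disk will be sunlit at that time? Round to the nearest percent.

Reduce mod P: 246.5 − 8×29.530 = 10.26 d into the current lunation.
The Moon has covered 10.26/29.530 of its cycle, so θ ≈ 360° × 10.26/29.530 = 125.1°.
With cos θ = (-0.575), the lit fraction is (1 − (-0.575))/2 ≈ 0.787, so 79%.

79%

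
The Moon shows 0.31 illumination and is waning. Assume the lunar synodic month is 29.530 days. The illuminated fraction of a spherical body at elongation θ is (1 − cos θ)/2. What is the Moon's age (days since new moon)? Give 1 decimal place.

24.0 days

From f = (1 − cos θ)/2: cos θ = 1 − 2×0.31 = 0.380; arccos → 67.7°.
A waning Moon lies in 180°–360°, so θ = 360° − 67.7° = 292.3°.
At 360°/29.530 d per day, 292.3° corresponds to 23.98 days.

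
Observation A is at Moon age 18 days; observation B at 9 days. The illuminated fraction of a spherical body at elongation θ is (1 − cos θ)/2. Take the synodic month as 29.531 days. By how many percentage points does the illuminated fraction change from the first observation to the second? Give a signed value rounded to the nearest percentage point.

-22 percentage points

First observation: θ = 360°·18/29.531 = 219.4°, so f = 0.886.
Second observation: θ = 109.7°, f = 0.669.
Δf = 0.669 − 0.886 = -0.218, i.e. -22 pp.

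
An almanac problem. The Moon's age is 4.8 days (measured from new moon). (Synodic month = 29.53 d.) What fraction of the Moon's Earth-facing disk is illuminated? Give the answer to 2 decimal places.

0.24

Phase angle: θ = 360°·(4.8 d)/(29.53 d) = 58.5°.
Illuminated fraction = (1 − cos 58.5°)/2 = (1 − 0.522)/2 ≈ 0.239.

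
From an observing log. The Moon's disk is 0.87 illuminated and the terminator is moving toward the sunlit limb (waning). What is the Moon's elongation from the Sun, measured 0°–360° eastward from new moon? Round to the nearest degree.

Invert f = (1 − cos θ)/2 to get cos θ = 1 − 2(0.87) = -0.740, hence θ₀ = arccos -0.740 = 137.7°.
Since the Moon is past full (waning), take the reflex angle: θ = 360° − 137.7° = 222.3°.

222°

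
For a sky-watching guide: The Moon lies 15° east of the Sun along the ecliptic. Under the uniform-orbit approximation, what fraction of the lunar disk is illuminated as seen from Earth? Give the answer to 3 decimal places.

Half-versine of 15°: (1 − 0.966)/2 = 0.017.

0.017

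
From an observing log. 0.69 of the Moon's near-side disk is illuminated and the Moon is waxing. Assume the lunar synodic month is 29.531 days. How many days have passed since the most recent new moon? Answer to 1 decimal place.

9.2 days

From f = (1 − cos θ)/2: cos θ = 1 − 2×0.69 = -0.380; arccos → 112.3°.
The Moon is waxing (0°–180°), so θ = 112.3° directly.
At 360°/29.531 d per day, 112.3° corresponds to 9.21 days.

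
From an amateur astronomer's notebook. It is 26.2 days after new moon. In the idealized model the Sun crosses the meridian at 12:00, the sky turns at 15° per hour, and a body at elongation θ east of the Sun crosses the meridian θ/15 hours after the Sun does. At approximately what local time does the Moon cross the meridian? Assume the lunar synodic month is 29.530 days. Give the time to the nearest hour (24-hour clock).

The Moon has covered 26.2/29.530 of its cycle, so θ ≈ 360° × 26.2/29.530 = 319.4°.
Delay after the Sun = 319.4° / (15°/h) ≈ 21.29 h.
12:00 + 21.29 h ≈ 09:18 → 09:00 to the nearest hour.

09:00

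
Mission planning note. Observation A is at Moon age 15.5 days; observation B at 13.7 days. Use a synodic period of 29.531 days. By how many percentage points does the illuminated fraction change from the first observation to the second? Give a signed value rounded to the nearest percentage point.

θ₁ = 360° × 15.5/29.531 = 189.0°, f₁ = (1 − cos θ₁)/2 = 0.994.
θ₂ = 360° × 13.7/29.531 = 167.0°, f₂ = (1 − cos θ₂)/2 = 0.987.
Change = f₂ − f₁ = -0.007 → -1 percentage points.

-1 pp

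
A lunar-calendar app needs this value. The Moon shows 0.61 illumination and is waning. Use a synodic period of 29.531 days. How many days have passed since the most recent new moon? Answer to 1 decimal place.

21.1 days

From f = (1 − cos θ)/2: cos θ = 1 − 2×0.61 = -0.220; arccos → 102.7°.
Since the Moon is past full (waning), take the reflex angle: θ = 360° − 102.7° = 257.3°.
Age = 29.531 × 257.3°/360° ≈ 21.11 days.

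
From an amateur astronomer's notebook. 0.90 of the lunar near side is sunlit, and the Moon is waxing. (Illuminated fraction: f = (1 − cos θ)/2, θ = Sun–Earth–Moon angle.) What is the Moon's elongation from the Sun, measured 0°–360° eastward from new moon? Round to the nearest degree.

143°

From f = (1 − cos θ)/2: cos θ = 1 − 2×0.90 = -0.800; arccos → 143.1°.
The Moon is waxing (0°–180°), so θ = 143.1° directly.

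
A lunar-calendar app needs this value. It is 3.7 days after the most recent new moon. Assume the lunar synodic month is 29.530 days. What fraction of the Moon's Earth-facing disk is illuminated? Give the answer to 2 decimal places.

0.15

Phase angle: θ = 360°·(3.7 d)/(29.530 d) = 45.1°.
With cos θ = 0.706, the lit fraction is (1 − 0.706)/2 ≈ 0.147.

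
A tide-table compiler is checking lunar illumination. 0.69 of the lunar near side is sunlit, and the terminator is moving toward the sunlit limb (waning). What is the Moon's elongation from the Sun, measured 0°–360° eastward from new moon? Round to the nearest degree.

From f = (1 − cos θ)/2: cos θ = 1 − 2×0.69 = -0.380; arccos → 112.3°.
A waning Moon lies in 180°–360°, so θ = 360° − 112.3° = 247.7°.

248°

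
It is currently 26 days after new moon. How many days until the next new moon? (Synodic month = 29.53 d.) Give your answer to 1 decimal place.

The next new moon completes the synodic month: 29.53 − 26 = 3.530 days.

3.5 days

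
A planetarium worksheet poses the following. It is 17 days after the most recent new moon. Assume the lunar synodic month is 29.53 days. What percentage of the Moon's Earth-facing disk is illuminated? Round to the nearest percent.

The Moon has covered 17/29.53 of its cycle, so θ ≈ 360° × 17/29.53 = 207.2°.
With cos θ = (-0.889), the lit fraction is (1 − (-0.889))/2 ≈ 0.945, so 94%.

94%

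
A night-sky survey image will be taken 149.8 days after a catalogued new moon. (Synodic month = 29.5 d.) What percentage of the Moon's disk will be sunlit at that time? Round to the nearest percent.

6%

149.8/29.5 = 5.078 lunations, so 5 complete cycles and 2.30 d into the next.
The Moon has covered 2.30/29.5 of its cycle, so θ ≈ 360° × 2.30/29.5 = 28.1°.
cos 28.1° = 0.882, so f = (1 − 0.882)/2 = 0.059, so 6%.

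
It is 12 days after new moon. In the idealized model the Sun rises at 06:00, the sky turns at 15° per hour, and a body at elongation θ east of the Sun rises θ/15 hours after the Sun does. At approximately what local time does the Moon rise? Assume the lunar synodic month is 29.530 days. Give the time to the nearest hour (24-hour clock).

16:00

Elongation θ = 360° × 12/29.530 ≈ 146.3°.
At 15° of sky rotation per hour, 146.3° corresponds to a 9.75 h lag.
06:00 + 9.75 h ≈ 15:45 → 16:00 to the nearest hour.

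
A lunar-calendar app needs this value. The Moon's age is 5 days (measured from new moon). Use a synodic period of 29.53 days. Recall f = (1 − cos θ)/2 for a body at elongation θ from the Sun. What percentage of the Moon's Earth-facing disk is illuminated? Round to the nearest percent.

26%

Elongation θ = 360° × 5/29.53 ≈ 61.0°.
With cos θ = 0.485, the lit fraction is (1 − 0.485)/2 ≈ 0.257, so 26%.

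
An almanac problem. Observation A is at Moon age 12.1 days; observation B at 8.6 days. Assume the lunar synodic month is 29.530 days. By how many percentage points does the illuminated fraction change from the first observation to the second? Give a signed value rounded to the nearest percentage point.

First observation: θ = 360°·12.1/29.530 = 147.5°, so f = 0.922.
Second observation: θ = 104.8°, f = 0.628.
Δf = 0.628 − 0.922 = -0.294, i.e. -29 pp.

-29 pp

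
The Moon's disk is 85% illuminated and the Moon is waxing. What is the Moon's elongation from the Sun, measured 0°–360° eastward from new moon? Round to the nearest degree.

134°

From f = (1 − cos θ)/2: cos θ = 1 − 2×0.85 = -0.700; arccos → 134.4°.
Before full moon the principal value applies: θ = 134.4°.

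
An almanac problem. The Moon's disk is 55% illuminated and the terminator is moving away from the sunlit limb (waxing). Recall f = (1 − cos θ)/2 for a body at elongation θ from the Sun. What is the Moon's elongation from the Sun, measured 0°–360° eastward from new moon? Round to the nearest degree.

96°

cos θ = 1 − 2f = -0.100, giving a principal value of 95.7°.
The Moon is waxing (0°–180°), so θ = 95.7° directly.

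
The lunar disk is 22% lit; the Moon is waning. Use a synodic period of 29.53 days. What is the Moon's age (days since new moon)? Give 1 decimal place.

From f = (1 − cos θ)/2: cos θ = 1 − 2×0.22 = 0.560; arccos → 55.9°.
Since the Moon is past full (waning), take the reflex angle: θ = 360° − 55.9° = 304.1°.
At 360°/29.53 d per day, 304.1° corresponds to 24.94 days.

24.9 days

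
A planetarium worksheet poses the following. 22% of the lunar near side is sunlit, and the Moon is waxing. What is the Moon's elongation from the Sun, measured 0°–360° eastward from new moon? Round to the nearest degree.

Invert f = (1 − cos θ)/2 to get cos θ = 1 − 2(0.22) = 0.560, hence θ₀ = arccos 0.560 = 55.9°.
Waxing ⇒ before full, so θ = 55.9°.

56°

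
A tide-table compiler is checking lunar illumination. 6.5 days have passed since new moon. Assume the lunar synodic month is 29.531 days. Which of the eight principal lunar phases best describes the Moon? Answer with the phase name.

first quarter

At 6.5/29.531 of the cycle, θ ≈ 79° — the first quarter range.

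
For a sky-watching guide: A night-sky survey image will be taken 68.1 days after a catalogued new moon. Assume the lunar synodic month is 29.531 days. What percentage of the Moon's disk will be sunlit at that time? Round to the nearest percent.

67%

Reduce mod P: 68.1 − 2×29.531 = 9.04 d into the current lunation.
Elongation θ = 360° × 9.04/29.531 ≈ 110.2°.
cos 110.2° = (-0.345), so f = (1 − (-0.345))/2 = 0.672, so 67%.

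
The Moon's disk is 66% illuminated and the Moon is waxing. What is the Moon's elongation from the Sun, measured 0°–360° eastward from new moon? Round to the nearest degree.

Invert f = (1 − cos θ)/2 to get cos θ = 1 − 2(0.66) = -0.320, hence θ₀ = arccos -0.320 = 108.7°.
The Moon is waxing (0°–180°), so θ = 108.7° directly.

109°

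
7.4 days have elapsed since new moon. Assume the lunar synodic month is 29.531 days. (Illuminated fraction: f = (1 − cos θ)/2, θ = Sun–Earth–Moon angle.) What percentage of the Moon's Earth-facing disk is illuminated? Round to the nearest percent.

50%

The Moon has covered 7.4/29.531 of its cycle, so θ ≈ 360° × 7.4/29.531 = 90.2°.
Illuminated fraction = (1 − cos 90.2°)/2 = (1 − (-0.004))/2 ≈ 0.502, so 50%.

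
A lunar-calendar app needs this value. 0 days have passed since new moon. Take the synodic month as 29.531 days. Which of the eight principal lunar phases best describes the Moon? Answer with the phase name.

At 0/29.531 of the cycle, θ ≈ 0° — the new moon range.

new moon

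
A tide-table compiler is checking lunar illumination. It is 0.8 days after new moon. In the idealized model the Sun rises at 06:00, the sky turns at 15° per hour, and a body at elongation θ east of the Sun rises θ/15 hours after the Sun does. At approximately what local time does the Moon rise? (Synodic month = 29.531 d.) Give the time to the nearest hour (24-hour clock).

07:00

Phase angle: θ = 360°·(0.8 d)/(29.531 d) = 9.8°.
Delay after the Sun = 9.8° / (15°/h) ≈ 0.65 h.
06:00 + 0.65 h ≈ 06:39 → 07:00 to the nearest hour.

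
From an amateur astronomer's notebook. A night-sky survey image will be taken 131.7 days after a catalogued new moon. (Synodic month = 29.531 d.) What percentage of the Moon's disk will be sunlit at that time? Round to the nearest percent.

98%

131.7/29.531 = 4.460 lunations, so 4 complete cycles and 13.58 d into the next.
Phase angle: θ = 360°·(13.58 d)/(29.531 d) = 165.5°.
With cos θ = (-0.968), the lit fraction is (1 − (-0.968))/2 ≈ 0.984, so 98%.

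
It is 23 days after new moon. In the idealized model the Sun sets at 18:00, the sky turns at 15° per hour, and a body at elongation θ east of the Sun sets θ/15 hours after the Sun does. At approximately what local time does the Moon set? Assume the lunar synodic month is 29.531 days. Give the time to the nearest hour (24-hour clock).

13:00

Phase angle: θ = 360°·(23 d)/(29.531 d) = 280.4°.
At 15° of sky rotation per hour, 280.4° corresponds to a 18.69 h lag.
18:00 + 18.69 h ≈ 12:42 → 13:00 to the nearest hour.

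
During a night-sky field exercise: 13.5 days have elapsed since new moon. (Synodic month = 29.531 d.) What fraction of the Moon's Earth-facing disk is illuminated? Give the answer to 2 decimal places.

0.98

Phase angle: θ = 360°·(13.5 d)/(29.531 d) = 164.6°.
cos 164.6° = (-0.964), so f = (1 − (-0.964))/2 = 0.982.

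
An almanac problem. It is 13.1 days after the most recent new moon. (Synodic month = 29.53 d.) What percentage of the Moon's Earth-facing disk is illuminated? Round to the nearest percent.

97%

Elongation θ = 360° × 13.1/29.53 ≈ 159.7°.
With cos θ = (-0.938), the lit fraction is (1 − (-0.938))/2 ≈ 0.969, so 97%.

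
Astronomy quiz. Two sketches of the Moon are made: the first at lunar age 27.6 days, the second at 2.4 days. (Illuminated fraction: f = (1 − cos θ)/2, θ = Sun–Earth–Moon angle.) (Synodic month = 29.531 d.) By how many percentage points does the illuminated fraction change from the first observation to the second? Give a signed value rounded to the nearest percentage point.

+2 percentage points

First observation: θ = 360°·27.6/29.531 = 336.5°, so f = 0.042.
Second observation: θ = 29.3°, f = 0.064.
Δf = 0.064 − 0.042 = +0.022, i.e. +2 pp.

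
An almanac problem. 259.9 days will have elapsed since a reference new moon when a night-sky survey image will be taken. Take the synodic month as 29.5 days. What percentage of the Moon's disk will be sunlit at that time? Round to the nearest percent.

259.9/29.5 = 8.810 lunations, so 8 complete cycles and 23.90 d into the next.
Phase angle: θ = 360°·(23.90 d)/(29.5 d) = 291.7°.
cos 291.7° = 0.369, so f = (1 − 0.369)/2 = 0.315, so 32%.

32%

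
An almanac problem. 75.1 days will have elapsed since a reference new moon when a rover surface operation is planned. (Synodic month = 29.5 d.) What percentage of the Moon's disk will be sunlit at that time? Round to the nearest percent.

98%

75.1 d spans 2 complete synodic months (2 × 29.5 = 59.00 d) plus 16.10 d.
Phase angle: θ = 360°·(16.10 d)/(29.5 d) = 196.5°.
Illuminated fraction = (1 − cos 196.5°)/2 = (1 − (-0.959))/2 ≈ 0.979, so 98%.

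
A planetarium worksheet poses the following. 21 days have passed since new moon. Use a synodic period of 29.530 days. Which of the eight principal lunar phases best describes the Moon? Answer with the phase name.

θ ≈ 360° × 21/29.530 = 256°, which falls in the last quarter sector.

last quarter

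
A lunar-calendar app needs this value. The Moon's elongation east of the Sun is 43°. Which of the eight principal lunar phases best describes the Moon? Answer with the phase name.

43° lies in the waxing crescent sector of the 8-phase cycle.

waxing crescent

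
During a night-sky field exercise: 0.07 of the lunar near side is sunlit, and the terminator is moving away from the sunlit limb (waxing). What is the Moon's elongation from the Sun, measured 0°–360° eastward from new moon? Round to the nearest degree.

31°

Invert f = (1 − cos θ)/2 to get cos θ = 1 − 2(0.07) = 0.860, hence θ₀ = arccos 0.860 = 30.7°.
Before full moon the principal value applies: θ = 30.7°.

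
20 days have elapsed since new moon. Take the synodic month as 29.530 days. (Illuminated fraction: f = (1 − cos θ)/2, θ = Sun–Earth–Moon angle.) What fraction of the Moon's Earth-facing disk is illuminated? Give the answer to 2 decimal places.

0.72

Phase angle: θ = 360°·(20 d)/(29.530 d) = 243.8°.
Illuminated fraction = (1 − cos 243.8°)/2 = (1 − (-0.441))/2 ≈ 0.721.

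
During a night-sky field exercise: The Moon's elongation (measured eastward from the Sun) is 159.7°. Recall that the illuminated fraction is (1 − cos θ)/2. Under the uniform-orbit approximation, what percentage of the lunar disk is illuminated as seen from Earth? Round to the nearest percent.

cos 159.7° = (-0.938), so f = (1 − (-0.938))/2 = 0.969, i.e. 97%.

97%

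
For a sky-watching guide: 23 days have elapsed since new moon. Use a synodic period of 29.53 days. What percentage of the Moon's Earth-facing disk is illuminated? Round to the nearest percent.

41%

Elongation θ = 360° × 23/29.53 ≈ 280.4°.
Illuminated fraction = (1 − cos 280.4°)/2 = (1 − 0.180)/2 ≈ 0.410, so 41%.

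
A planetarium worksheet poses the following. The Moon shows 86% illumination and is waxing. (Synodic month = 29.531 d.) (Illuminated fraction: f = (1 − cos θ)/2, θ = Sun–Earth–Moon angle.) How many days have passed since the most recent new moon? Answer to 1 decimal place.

11.2 days

From f = (1 − cos θ)/2: cos θ = 1 − 2×0.86 = -0.720; arccos → 136.1°.
The Moon is waxing (0°–180°), so θ = 136.1° directly.
Age = 29.531 × 136.1°/360° ≈ 11.16 days.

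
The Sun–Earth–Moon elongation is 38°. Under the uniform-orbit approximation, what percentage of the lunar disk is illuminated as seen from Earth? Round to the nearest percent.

f = (1 − cos 38°)/2 = (1 − 0.788)/2 ≈ 0.106, i.e. 11%.

11%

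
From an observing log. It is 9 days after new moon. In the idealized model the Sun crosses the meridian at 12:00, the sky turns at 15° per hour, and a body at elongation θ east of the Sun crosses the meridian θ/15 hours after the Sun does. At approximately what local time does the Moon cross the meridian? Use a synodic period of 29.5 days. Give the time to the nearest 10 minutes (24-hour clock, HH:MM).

19:20

Phase angle: θ = 360°·(9 d)/(29.5 d) = 109.8°.
The Moon trails the Sun by θ/15 = 109.8/15 ≈ 7.32 hours.
12:00 + 7.322 h ≈ 19:19 → 19:20 to the nearest ten minutes.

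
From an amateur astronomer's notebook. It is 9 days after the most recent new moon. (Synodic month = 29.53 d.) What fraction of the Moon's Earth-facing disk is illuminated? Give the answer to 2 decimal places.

The Moon has covered 9/29.53 of its cycle, so θ ≈ 360° × 9/29.53 = 109.7°.
Illuminated fraction = (1 − cos 109.7°)/2 = (1 − (-0.337))/2 ≈ 0.669.

0.67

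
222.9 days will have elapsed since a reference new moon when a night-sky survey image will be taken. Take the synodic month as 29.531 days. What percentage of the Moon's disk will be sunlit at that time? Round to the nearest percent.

222.9/29.531 = 7.548 lunations, so 7 complete cycles and 16.18 d into the next.
Phase angle: θ = 360°·(16.18 d)/(29.531 d) = 197.3°.
With cos θ = (-0.955), the lit fraction is (1 − (-0.955))/2 ≈ 0.977, so 98%.

98%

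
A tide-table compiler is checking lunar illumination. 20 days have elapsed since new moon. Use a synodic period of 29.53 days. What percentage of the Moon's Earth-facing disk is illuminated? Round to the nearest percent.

Phase angle: θ = 360°·(20 d)/(29.53 d) = 243.8°.
Illuminated fraction = (1 − cos 243.8°)/2 = (1 − (-0.441))/2 ≈ 0.721, so 72%.

72%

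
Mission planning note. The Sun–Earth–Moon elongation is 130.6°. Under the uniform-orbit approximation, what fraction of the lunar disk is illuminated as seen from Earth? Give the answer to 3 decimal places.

f = (1 − cos 130.6°)/2 = (1 − (-0.651))/2 ≈ 0.825.

0.825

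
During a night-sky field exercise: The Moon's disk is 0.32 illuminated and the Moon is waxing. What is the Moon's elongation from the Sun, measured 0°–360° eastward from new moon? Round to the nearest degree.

Invert f = (1 − cos θ)/2 to get cos θ = 1 − 2(0.32) = 0.360, hence θ₀ = arccos 0.360 = 68.9°.
Before full moon the principal value applies: θ = 68.9°.

69°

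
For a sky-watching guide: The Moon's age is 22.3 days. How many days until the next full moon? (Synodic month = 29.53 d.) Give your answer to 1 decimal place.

22.0 days

Full moon is 0.5 of the way through the cycle: age 0.5 × 29.53 = 14.765 d.
Already past this cycle's full moon; the next is at 14.765 + 29.53 = 44.295 d, so 44.295 − 22.3 = 21.995 days.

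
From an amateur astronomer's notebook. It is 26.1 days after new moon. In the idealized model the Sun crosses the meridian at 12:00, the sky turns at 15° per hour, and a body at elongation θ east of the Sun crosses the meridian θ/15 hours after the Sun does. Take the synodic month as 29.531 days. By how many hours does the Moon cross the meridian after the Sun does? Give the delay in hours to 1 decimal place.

The Moon has covered 26.1/29.531 of its cycle, so θ ≈ 360° × 26.1/29.531 = 318.2°.
Delay after the Sun = 318.2° / (15°/h) ≈ 21.21 h.
So the Moon crosses the meridian 21.21 h after the Sun.

21.2 h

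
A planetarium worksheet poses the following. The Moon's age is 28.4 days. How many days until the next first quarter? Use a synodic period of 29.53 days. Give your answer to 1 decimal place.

First quarter is 0.25 of the way through the cycle: age 0.25 × 29.53 = 7.383 d.
Already past this cycle's first quarter; the next is at 7.383 + 29.53 = 36.913 d, so 36.913 − 28.4 = 8.513 days.

8.5 days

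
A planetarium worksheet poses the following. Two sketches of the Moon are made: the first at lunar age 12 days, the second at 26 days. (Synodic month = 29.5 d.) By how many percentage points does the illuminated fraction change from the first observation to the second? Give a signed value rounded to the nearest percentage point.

-78 percentage points

θ₁ = 360° × 12/29.5 = 146.4°, f₁ = (1 − cos θ₁)/2 = 0.917.
θ₂ = 360° × 26/29.5 = 317.3°, f₂ = (1 − cos θ₂)/2 = 0.133.
Change = f₂ − f₁ = -0.784 → -78 percentage points.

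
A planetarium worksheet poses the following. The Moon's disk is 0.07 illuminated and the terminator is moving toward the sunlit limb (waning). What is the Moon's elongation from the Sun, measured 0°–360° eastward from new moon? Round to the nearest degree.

329°

Invert f = (1 − cos θ)/2 to get cos θ = 1 − 2(0.07) = 0.860, hence θ₀ = arccos 0.860 = 30.7°.
A waning Moon lies in 180°–360°, so θ = 360° − 30.7° = 329.3°.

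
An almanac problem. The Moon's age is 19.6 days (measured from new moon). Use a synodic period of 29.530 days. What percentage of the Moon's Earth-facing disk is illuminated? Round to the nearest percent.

Elongation θ = 360° × 19.6/29.530 ≈ 238.9°.
Illuminated fraction = (1 − cos 238.9°)/2 = (1 − (-0.516))/2 ≈ 0.758, so 76%.

76%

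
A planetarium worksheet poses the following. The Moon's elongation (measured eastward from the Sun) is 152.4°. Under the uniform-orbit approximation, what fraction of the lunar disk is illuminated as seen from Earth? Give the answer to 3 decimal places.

Half-versine of 152.4°: (1 − (-0.886))/2 = 0.943.

0.943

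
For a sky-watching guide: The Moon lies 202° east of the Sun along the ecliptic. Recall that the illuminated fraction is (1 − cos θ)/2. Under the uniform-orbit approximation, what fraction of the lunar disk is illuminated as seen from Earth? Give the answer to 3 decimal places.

Half-versine of 202°: (1 − (-0.927))/2 = 0.964.

0.964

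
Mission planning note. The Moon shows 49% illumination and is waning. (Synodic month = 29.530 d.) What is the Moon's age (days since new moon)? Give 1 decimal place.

22.2 days

Invert f = (1 − cos θ)/2 to get cos θ = 1 − 2(0.49) = 0.020, hence θ₀ = arccos 0.020 = 88.9°.
Waning ⇒ past full, so θ = 360° − 88.9° = 271.1°.
That fraction of the synodic month is 271.1/360 × 29.530 d ≈ 22.24 d.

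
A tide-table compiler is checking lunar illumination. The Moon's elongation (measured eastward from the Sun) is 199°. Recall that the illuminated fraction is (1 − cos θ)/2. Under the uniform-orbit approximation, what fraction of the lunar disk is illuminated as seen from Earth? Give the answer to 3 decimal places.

0.973

Half-versine of 199°: (1 − (-0.946))/2 = 0.973.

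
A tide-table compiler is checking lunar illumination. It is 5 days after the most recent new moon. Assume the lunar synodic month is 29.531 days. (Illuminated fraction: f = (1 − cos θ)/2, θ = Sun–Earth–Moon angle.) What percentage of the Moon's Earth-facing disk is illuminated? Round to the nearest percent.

26%

The Moon has covered 5/29.531 of its cycle, so θ ≈ 360° × 5/29.531 = 61.0°.
cos 61.0° = 0.486, so f = (1 − 0.486)/2 = 0.257, so 26%.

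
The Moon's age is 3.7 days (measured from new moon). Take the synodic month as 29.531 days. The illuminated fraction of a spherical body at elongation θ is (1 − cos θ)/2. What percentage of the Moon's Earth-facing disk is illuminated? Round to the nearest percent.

15%

Elongation θ = 360° × 3.7/29.531 ≈ 45.1°.
With cos θ = 0.706, the lit fraction is (1 − 0.706)/2 ≈ 0.147, so 15%.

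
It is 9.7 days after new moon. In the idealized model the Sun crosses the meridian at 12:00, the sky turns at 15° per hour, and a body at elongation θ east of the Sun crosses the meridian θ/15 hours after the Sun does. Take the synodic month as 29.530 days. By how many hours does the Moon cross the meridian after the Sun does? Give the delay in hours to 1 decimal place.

7.9 h

Phase angle: θ = 360°·(9.7 d)/(29.530 d) = 118.3°.
Delay after the Sun = 118.3° / (15°/h) ≈ 7.88 h.
So the Moon crosses the meridian 7.88 h after the Sun.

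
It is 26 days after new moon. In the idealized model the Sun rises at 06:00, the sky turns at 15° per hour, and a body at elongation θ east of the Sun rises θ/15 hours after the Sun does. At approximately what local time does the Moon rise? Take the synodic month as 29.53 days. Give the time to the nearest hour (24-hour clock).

The Moon has covered 26/29.53 of its cycle, so θ ≈ 360° × 26/29.53 = 317.0°.
At 15° of sky rotation per hour, 317.0° corresponds to a 21.13 h lag.
06:00 + 21.13 h ≈ 03:08 → 03:00 to the nearest hour.

03:00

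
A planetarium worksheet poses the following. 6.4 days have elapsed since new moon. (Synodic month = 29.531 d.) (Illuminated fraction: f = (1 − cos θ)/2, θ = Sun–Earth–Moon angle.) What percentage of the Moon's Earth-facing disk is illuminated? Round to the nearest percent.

40%

Phase angle: θ = 360°·(6.4 d)/(29.531 d) = 78.0°.
Illuminated fraction = (1 − cos 78.0°)/2 = (1 − 0.208)/2 ≈ 0.396, so 40%.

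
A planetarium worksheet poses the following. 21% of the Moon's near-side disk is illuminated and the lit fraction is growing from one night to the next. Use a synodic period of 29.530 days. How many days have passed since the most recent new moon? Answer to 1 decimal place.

4.5 days

Invert f = (1 − cos θ)/2 to get cos θ = 1 − 2(0.21) = 0.580, hence θ₀ = arccos 0.580 = 54.5°.
Before full moon the principal value applies: θ = 54.5°.
Age = 29.530 × 54.5°/360° ≈ 4.47 days.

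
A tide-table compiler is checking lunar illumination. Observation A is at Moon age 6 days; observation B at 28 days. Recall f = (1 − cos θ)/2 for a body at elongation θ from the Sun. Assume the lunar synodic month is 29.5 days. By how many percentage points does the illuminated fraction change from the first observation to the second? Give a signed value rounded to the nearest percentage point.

-33 percentage points

θ₁ = 360° × 6/29.5 = 73.2°, f₁ = (1 − cos θ₁)/2 = 0.356.
θ₂ = 360° × 28/29.5 = 341.7°, f₂ = (1 − cos θ₂)/2 = 0.025.
Change = f₂ − f₁ = -0.330 → -33 percentage points.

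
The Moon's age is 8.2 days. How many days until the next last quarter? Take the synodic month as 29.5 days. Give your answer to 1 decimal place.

13.9 days

Last quarter is 0.75 of the way through the cycle: age 0.75 × 29.5 = 22.125 d.
That is 22.125 − 8.2 = 13.925 days ahead.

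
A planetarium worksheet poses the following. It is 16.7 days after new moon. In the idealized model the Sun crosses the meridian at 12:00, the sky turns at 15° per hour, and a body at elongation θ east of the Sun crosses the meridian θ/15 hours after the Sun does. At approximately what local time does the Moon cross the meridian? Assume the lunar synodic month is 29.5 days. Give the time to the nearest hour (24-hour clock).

02:00

The Moon has covered 16.7/29.5 of its cycle, so θ ≈ 360° × 16.7/29.5 = 203.8°.
Delay after the Sun = 203.8° / (15°/h) ≈ 13.59 h.
12:00 + 13.59 h ≈ 01:35 → 02:00 to the nearest hour.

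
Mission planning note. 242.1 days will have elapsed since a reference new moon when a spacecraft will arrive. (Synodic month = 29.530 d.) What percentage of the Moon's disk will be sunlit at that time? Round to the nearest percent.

242.1/29.530 = 8.198 lunations, so 8 complete cycles and 5.86 d into the next.
Elongation θ = 360° × 5.86/29.530 ≈ 71.4°.
Illuminated fraction = (1 − cos 71.4°)/2 = (1 − 0.318)/2 ≈ 0.341, so 34%.

34%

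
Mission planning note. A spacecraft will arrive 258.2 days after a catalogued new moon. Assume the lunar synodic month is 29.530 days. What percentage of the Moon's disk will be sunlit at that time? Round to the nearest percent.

52%

258.2/29.530 = 8.744 lunations, so 8 complete cycles and 21.96 d into the next.
Elongation θ = 360° × 21.96/29.530 ≈ 267.7°.
With cos θ = (-0.040), the lit fraction is (1 − (-0.040))/2 ≈ 0.520, so 52%.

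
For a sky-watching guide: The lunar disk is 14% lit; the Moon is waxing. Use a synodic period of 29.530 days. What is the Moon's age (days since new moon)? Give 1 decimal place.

3.6 days

From f = (1 − cos θ)/2: cos θ = 1 − 2×0.14 = 0.720; arccos → 43.9°.
Waxing ⇒ before full, so θ = 43.9°.
At 360°/29.530 d per day, 43.9° corresponds to 3.60 days.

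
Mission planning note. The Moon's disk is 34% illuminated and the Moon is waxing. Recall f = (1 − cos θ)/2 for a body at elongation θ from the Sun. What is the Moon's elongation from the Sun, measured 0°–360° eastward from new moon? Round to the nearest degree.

From f = (1 − cos θ)/2: cos θ = 1 − 2×0.34 = 0.320; arccos → 71.3°.
The Moon is waxing (0°–180°), so θ = 71.3° directly.

71°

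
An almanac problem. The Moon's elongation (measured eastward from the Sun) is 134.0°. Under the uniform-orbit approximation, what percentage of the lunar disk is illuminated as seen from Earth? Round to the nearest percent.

85%

Half-versine of 134.0°: (1 − (-0.695))/2 = 0.847, i.e. 85%.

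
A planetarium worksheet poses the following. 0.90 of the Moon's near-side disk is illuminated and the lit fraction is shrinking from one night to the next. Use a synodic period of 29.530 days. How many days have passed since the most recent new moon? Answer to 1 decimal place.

17.8 days

cos θ = 1 − 2f = -0.800, giving a principal value of 143.1°.
A waning Moon lies in 180°–360°, so θ = 360° − 143.1° = 216.9°.
Age = 29.530 × 216.9°/360° ≈ 17.79 days.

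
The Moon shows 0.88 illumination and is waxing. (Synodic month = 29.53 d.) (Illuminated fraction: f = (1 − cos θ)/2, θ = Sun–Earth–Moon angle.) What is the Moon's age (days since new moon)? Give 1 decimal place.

11.4 days

Invert f = (1 − cos θ)/2 to get cos θ = 1 − 2(0.88) = -0.760, hence θ₀ = arccos -0.760 = 139.5°.
The Moon is waxing (0°–180°), so θ = 139.5° directly.
At 360°/29.53 d per day, 139.5° corresponds to 11.44 days.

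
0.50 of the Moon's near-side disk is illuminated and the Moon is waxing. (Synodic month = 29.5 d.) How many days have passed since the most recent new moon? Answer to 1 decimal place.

7.4 days

cos θ = 1 − 2f = 0.000, giving a principal value of 90.0°.
Before full moon the principal value applies: θ = 90.0°.
Age = 29.5 × 90.0°/360° ≈ 7.38 days.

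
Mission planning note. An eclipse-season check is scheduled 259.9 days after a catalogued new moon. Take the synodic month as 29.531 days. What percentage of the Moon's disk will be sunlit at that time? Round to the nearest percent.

259.9 d spans 8 complete synodic months (8 × 29.531 = 236.25 d) plus 23.65 d.
The Moon has covered 23.65/29.531 of its cycle, so θ ≈ 360° × 23.65/29.531 = 288.3°.
With cos θ = 0.315, the lit fraction is (1 − 0.315)/2 ≈ 0.343, so 34%.

34%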